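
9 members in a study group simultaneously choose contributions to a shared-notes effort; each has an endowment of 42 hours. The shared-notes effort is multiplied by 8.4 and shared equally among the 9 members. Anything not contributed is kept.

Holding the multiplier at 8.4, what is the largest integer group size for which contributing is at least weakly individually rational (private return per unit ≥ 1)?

8

Private return per unit is 8.4/(group size), which is ≥ 1 whenever the group size is ≤ 8.4.
The largest such integer is 8.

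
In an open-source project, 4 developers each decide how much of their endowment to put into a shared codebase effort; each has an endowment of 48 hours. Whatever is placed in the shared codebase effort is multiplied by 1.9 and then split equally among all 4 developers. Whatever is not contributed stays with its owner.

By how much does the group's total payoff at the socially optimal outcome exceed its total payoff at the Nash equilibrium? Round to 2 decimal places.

Each contributed unit returns 1.9/4 = 0.4750 to its contributor — below 1 — so contributing 0 is dominant for every player. At the Nash equilibrium everyone keeps their 48, and the group total is 4 × 48 = 192.
Each contributed unit returns 1.900 to the group as a whole (0.4750 to each of 4 players), which exceeds 1, so the social optimum is full contribution: group total = 1.900 × 192 = 364.80.
Efficiency loss = 364.80 − 192 = 172.80.

172.80 hours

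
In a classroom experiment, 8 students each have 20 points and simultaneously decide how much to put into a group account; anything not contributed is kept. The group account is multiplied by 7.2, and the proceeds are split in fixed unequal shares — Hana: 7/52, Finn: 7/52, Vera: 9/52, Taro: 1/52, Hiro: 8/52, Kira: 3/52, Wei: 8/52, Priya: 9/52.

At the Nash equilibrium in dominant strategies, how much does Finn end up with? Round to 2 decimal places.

97.54 points

A player with share s gets back 7.2·s per unit contributed, so full contribution is dominant for anyone with s > 1/7.2 = 0.1389 and zero contribution is dominant for anyone below.
Vera, Hiro, Wei and Priya are above the threshold, contributing 20 each; the remaining 4 contribute 0. Total contributed: 80.
Finn keeps 20 and receives 7.2 × 80 × 7/52 = 77.54 from the group account, for a payoff of 97.54.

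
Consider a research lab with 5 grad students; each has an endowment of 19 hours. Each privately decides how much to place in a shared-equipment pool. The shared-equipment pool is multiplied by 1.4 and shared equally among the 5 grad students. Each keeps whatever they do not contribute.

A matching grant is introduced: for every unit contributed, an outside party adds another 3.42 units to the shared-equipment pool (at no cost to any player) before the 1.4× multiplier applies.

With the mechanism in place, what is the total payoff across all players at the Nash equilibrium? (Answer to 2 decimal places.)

587.86 hours

The effective private return per unit is now 1.4 × 4.42 / 5 = 1.2376 > 1, so every player's dominant strategy flips to full contribution.
At the Nash equilibrium everyone contributes 19. Group total payoff = 1.4 × 4.42 × 95 = 587.86.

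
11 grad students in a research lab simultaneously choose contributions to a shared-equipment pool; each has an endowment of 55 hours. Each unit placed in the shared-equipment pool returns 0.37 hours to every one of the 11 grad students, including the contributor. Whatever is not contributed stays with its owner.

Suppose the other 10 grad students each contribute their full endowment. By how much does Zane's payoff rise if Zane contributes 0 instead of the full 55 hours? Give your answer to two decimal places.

Switching from a contribution of 55 to 0 lets Zane keep an extra 55 hours, but lowers the shared-equipment pool by 55, which costs Zane their own share of that drop: 0.37 × 55 = 20.35.
Net gain = 55 − 20.35 = 34.65. The private return per contributed unit (0.37) is below 1, so free-riding is indeed the best response regardless of what the others do.

34.65 hours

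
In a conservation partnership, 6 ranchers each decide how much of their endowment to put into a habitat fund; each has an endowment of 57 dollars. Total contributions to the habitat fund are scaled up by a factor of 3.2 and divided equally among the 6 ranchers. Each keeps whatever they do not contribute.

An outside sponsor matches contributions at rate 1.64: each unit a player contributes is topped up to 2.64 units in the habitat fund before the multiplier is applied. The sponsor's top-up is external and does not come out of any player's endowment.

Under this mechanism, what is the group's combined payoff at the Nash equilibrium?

The effective private return per unit is now 3.2 × 2.64 / 6 = 1.4080 > 1, so every player's dominant strategy flips to full contribution.
At the Nash equilibrium everyone contributes 57. Group total payoff = 3.2 × 2.64 × 342 = 2889.22.

2889.22 dollars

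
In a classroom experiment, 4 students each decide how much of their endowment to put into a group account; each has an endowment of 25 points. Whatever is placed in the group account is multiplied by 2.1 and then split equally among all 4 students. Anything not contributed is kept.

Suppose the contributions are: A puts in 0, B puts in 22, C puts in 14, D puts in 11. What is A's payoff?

49.68 points

Total contributed: 0 + 22 + 14 + 11 = 47.
Each receives 2.1 × 47 / 4 = 24.68 from the group account.
A keeps 25 − 0 = 25, so A's payoff is 25 + 24.68 = 49.68.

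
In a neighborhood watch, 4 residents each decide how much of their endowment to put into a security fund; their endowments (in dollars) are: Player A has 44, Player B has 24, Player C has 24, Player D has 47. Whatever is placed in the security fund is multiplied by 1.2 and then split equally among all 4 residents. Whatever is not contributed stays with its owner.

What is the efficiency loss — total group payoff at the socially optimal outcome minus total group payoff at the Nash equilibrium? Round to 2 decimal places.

The private return per contributed unit is 1.2/4 = 0.3000 < 1 for every player regardless of endowment, so the Nash equilibrium is zero contribution and the group total is Σ E_j = 44 + 24 + 24 + 47 = 139.
Each contributed unit returns 1.200 to the group, so the social optimum is full contribution by everyone: group total = 1.200 × 139 = 166.80.
Efficiency loss = (1.200 − 1) × 139 = 27.80.

27.80 dollars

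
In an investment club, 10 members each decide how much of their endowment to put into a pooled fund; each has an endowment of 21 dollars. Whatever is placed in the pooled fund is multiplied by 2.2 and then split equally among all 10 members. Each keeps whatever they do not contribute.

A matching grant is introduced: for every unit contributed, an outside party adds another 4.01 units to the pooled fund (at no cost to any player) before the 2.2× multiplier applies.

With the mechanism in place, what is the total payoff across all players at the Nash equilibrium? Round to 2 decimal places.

Under the mechanism each unit contributed yields 2.2 × 5.01 / 10 = 1.1022 back to its contributor per unit of net cost, which exceeds 1, making full contribution the dominant choice for everyone.
So the Nash equilibrium is full contribution by all 10; the group earns 2.2 × 5.01 × 210 = 2314.62.

2314.62 dollars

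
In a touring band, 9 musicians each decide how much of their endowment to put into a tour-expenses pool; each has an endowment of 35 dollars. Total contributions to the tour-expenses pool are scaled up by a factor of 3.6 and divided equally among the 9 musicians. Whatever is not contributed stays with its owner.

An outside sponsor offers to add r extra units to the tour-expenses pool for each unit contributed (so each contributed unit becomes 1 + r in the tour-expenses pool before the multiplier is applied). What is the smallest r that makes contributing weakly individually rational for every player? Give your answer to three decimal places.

1.500

With matching at rate r, one contributed unit becomes (1 + r) in the tour-expenses pool and returns 3.6 × (1 + r) / 9 to the contributor.
Setting this equal to 1: 1 + r = 9/3.6 = 2.5000.
So the minimum matching rate is r = 2.5000 − 1 = 1.500.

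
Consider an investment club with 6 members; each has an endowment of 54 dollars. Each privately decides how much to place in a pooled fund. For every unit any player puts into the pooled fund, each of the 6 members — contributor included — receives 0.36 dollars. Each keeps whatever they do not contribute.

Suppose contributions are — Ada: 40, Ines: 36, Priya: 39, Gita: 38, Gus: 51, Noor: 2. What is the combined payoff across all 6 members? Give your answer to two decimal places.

562.96 dollars

Total contributed: 40 + 36 + 39 + 38 + 51 + 2 = 206; total kept: 6 × 54 − 206 = 118.
The pooled fund pays out 0.36 × 6 × 206 = 444.96 in aggregate.
Group total = 118 + 444.96 = 562.96.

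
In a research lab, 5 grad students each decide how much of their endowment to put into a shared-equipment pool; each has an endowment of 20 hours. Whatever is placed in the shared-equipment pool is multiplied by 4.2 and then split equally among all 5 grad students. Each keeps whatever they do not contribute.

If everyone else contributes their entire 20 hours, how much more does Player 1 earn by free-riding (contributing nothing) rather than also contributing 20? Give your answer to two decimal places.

3.20 hours

Switching from a contribution of 20 to 0 lets Player 1 keep an extra 20 hours, but lowers the shared-equipment pool by 20, which costs Player 1 their own share of that drop: 4.2/5 × 20 = 16.80.
Net gain = 20 − 16.80 = 3.20. The private return per contributed unit (0.8400) is below 1, so free-riding is indeed the best response regardless of what the others do.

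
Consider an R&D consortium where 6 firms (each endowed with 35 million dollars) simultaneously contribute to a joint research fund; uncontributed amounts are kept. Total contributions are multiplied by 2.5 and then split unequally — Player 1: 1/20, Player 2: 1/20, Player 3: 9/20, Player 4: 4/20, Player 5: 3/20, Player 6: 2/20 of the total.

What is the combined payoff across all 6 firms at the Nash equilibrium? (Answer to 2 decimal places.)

262.50 million dollars

Player j's private return per contributed unit is 2.5 × (j's share). Contributing is weakly dominant for j when that share is at least 1/2.5 = 0.4000, and contributing 0 is dominant otherwise.
Player 3 alone (share 9/20) is above the threshold, contributing 35; the remaining 5 contribute 0. Total contributed: 35.
The joint research fund pays out 2.5 × 35 = 87.50 in total (split across the unequal shares, but the aggregate is all that matters for the group sum).
The 5 free-riders keep 35 each, adding 175. Group total = 175 + 87.50 = 262.50.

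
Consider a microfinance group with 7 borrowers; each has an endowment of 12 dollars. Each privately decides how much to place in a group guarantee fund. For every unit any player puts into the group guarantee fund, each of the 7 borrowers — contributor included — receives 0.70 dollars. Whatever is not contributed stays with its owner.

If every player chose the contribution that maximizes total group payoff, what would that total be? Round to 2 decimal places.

Each contributed unit returns 4.900 to the group as a whole (0.70 to each of 7 players), which exceeds 1, so the social optimum is full contribution: group total = 4.900 × 84 = 411.60.

411.60 dollars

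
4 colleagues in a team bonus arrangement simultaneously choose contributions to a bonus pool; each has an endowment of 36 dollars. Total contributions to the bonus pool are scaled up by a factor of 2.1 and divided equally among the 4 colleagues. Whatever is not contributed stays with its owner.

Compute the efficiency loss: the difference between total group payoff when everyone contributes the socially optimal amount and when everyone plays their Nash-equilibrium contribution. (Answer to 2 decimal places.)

Each contributed unit returns 2.1/4 = 0.5250 to its contributor — below 1 — so contributing 0 is dominant for every player. At the Nash equilibrium everyone keeps their 36, and the group total is 4 × 36 = 144.
Each contributed unit returns 2.100 to the group as a whole (0.5250 to each of 4 players), which exceeds 1, so the social optimum is full contribution: group total = 2.100 × 144 = 302.40.
Efficiency loss = 302.40 − 144 = 158.40.

158.40 dollars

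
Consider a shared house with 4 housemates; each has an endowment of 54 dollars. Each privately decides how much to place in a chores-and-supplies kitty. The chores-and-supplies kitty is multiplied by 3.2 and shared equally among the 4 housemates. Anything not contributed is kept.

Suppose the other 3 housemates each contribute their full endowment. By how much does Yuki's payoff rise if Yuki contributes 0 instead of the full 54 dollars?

10.80 dollars

Switching from a contribution of 54 to 0 lets Yuki keep an extra 54 dollars, but lowers the chores-and-supplies kitty by 54, which costs Yuki their own share of that drop: 3.2/4 × 54 = 43.20.
Net gain = 54 − 43.20 = 10.80. The private return per contributed unit (0.8000) is below 1, so free-riding is indeed the best response regardless of what the others do.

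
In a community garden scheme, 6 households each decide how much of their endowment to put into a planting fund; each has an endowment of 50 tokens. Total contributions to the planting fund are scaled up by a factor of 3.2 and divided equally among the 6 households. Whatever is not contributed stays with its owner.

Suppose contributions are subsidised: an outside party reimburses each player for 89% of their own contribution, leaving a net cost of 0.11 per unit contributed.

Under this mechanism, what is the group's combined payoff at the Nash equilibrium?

With the mechanism, a contributed unit returns (3.2/6) / 0.11 = 4.8485 per unit of net cost to the contributor — now above 1 — so contributing fully is weakly dominant for every player.
So the Nash equilibrium is full contribution by all 6; the group earns 6 × (50 × 0.89 + 3.2 × 50) = 1227.00.

1227.00 tokens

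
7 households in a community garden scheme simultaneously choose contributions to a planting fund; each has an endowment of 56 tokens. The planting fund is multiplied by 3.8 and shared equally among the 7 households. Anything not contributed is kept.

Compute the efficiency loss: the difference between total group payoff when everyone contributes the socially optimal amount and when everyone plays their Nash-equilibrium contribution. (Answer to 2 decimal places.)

1097.60 tokens

Each contributed unit returns 3.8/7 = 0.5429 to its contributor — below 1 — so contributing 0 is dominant for every player. At the Nash equilibrium everyone keeps their 56, and the group total is 7 × 56 = 392.
Each contributed unit returns 3.800 to the group as a whole (0.5429 to each of 7 players), which exceeds 1, so the social optimum is full contribution: group total = 3.800 × 392 = 1489.60.
Efficiency loss = 1489.60 − 392 = 1097.60.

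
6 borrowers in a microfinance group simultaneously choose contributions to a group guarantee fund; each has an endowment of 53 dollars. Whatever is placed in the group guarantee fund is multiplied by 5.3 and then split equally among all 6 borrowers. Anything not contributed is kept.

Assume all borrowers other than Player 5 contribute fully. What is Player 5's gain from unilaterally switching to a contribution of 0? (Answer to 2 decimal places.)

Switching from a contribution of 53 to 0 lets Player 5 keep an extra 53 dollars, but lowers the group guarantee fund by 53, which costs Player 5 their own share of that drop: 5.3/6 × 53 = 46.82.
Net gain = 53 − 46.82 = 6.18. The private return per contributed unit (0.8833) is below 1, so free-riding is indeed the best response regardless of what the others do.

6.18 dollars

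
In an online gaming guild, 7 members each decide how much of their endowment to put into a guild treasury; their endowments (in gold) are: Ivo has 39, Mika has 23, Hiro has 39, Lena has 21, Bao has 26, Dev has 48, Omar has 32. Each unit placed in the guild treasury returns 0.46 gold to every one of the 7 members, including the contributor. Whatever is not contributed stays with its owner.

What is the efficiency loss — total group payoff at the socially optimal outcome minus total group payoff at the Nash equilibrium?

506.16 gold

The private return per contributed unit is 0.46 < 1 for everyone, so the Nash equilibrium is zero contribution and the group total is Σ E_j = 39 + 23 + 39 + 21 + 26 + 48 + 32 = 228.
Each contributed unit returns 3.220 to the group, so the social optimum is full contribution by everyone: group total = 3.220 × 228 = 734.16.
Efficiency loss = (3.220 − 1) × 228 = 506.16.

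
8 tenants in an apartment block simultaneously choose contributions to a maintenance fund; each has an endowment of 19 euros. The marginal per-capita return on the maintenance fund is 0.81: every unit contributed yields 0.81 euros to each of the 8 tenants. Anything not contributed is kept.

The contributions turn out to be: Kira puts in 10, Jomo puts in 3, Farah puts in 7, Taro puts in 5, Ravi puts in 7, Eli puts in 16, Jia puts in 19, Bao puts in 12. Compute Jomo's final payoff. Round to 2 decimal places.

79.99 euros

Total contributed: 10 + 3 + 7 + 5 + 7 + 16 + 19 + 12 = 79.
Each receives 0.81 × 79 = 63.99 from the maintenance fund.
Jomo keeps 19 − 3 = 16, so Jomo's payoff is 16 + 63.99 = 79.99.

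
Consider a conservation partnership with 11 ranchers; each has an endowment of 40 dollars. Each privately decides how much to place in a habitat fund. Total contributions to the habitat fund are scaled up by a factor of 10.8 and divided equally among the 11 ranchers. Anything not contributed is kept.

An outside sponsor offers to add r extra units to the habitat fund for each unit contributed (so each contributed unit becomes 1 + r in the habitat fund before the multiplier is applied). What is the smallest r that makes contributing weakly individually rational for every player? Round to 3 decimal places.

0.019

With matching at rate r, one contributed unit becomes (1 + r) in the habitat fund and returns 10.8 × (1 + r) / 11 to the contributor.
Setting this equal to 1: 1 + r = 11/10.8 = 1.0185.
So the minimum matching rate is r = 1.0185 − 1 = 0.019.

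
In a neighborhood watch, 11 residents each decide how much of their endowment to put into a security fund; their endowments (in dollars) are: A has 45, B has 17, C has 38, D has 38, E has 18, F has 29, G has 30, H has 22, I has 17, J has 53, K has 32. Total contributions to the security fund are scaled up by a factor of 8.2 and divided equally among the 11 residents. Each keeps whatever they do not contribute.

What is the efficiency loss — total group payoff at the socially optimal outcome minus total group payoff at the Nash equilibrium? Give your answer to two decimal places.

The private return per contributed unit is 8.2/11 = 0.7455 < 1 for every player regardless of endowment, so the Nash equilibrium is zero contribution and the group total is Σ E_j = 45 + 17 + 38 + 38 + 18 + 29 + 30 + 22 + 17 + 53 + 32 = 339.
Each contributed unit returns 8.200 to the group, so the social optimum is full contribution by everyone: group total = 8.200 × 339 = 2779.80.
Efficiency loss = (8.200 − 1) × 339 = 2440.80.

2440.80 dollars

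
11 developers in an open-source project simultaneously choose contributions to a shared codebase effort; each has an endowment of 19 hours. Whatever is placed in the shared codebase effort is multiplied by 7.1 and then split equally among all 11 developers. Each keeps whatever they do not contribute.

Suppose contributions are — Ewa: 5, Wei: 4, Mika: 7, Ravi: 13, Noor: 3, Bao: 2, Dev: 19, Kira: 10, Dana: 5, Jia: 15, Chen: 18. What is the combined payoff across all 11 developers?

825.10 hours

Total contributed: 5 + 4 + 7 + 13 + 3 + 2 + 19 + 10 + 5 + 15 + 18 = 101; total kept: 11 × 19 − 101 = 108.
The shared codebase effort pays out 7.1 × 101 = 717.10 in aggregate.
Group total = 108 + 717.10 = 825.10.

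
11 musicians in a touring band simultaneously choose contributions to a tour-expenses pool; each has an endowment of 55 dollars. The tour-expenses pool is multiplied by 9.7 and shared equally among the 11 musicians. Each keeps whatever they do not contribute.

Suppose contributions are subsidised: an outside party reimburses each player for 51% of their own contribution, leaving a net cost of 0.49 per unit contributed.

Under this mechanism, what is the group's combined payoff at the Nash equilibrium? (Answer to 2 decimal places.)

6177.05 dollars

With the mechanism, a contributed unit returns (9.7/11) / 0.49 = 1.7996 per unit of net cost to the contributor — now above 1 — so contributing fully is weakly dominant for every player.
At the Nash equilibrium everyone contributes 55. Group total payoff = 11 × (55 × 0.51 + 9.7 × 55) = 6177.05.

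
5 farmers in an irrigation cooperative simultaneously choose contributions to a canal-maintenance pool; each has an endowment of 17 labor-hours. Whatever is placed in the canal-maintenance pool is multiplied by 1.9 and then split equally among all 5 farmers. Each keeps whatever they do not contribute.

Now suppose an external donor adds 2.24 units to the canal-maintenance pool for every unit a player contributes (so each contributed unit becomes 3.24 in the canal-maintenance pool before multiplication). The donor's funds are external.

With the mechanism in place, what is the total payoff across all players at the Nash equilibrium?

The effective private return per unit is now 1.9 × 3.24 / 5 = 1.2312 > 1, so every player's dominant strategy flips to full contribution.
At the Nash equilibrium everyone contributes 17. Group total payoff = 1.9 × 3.24 × 85 = 523.26.

523.26 labor-hours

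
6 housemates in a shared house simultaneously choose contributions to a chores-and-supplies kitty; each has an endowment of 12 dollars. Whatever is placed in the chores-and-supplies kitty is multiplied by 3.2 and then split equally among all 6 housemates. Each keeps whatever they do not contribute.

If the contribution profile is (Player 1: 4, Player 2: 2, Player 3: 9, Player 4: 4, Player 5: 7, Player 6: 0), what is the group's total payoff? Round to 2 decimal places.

Total contributed: 4 + 2 + 9 + 4 + 7 + 0 = 26; total kept: 6 × 12 − 26 = 46.
The chores-and-supplies kitty pays out 3.2 × 26 = 83.20 in aggregate.
Group total = 46 + 83.20 = 129.20.

129.20 dollars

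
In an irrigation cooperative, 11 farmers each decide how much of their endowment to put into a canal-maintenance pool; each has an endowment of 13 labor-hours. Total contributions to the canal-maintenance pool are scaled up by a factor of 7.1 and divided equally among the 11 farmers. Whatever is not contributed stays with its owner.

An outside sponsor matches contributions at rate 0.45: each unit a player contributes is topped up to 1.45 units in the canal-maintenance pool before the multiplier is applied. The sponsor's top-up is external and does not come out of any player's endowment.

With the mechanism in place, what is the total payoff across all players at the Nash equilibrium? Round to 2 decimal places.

The effective private return is 7.1 × 1.45 / 11 = 0.9359, which is still under 1, so the mechanism doesn't change anyone's dominant strategy: zero contribution.
At the Nash equilibrium no one contributes; group total payoff = 11 × 13 = 143.

143.00 labor-hours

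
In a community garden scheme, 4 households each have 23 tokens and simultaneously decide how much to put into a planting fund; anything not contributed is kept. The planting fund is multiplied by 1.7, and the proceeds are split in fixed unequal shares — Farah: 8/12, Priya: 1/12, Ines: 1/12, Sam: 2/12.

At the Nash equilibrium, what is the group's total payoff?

Each unit j contributes comes back to j as 1.7 × (j's share), so j prefers to contribute only if that share exceeds 1/1.7 = 0.5882; otherwise keeping the unit dominates.
Farah alone (share 8/12) is above the threshold, contributing 23; the remaining 3 contribute 0. Total contributed: 23.
The planting fund pays out 1.7 × 23 = 39.10 in total (split across the unequal shares, but the aggregate is all that matters for the group sum).
The 3 free-riders keep 23 each, adding 69. Group total = 69 + 39.10 = 108.10.

108.10 tokens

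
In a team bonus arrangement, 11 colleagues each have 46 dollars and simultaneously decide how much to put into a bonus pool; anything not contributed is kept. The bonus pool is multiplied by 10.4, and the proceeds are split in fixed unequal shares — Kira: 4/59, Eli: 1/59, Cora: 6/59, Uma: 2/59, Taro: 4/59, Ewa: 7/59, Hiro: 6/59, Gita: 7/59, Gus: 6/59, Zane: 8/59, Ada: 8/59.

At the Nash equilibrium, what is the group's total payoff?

For player j, contributing a unit is worthwhile iff 10.4 × (j's share) ≥ 1, i.e. iff j's share is at least 0.0962.
Cora, Ewa, Hiro, Gita, Gus, Zane and Ada are above the threshold, contributing 46 each; the remaining 4 contribute 0. Total contributed: 322.
The bonus pool pays out 10.4 × 322 = 3348.80 in total (split across the unequal shares, but the aggregate is all that matters for the group sum).
The 4 free-riders keep 46 each, adding 184. Group total = 184 + 3348.80 = 3532.80.

3532.80 dollars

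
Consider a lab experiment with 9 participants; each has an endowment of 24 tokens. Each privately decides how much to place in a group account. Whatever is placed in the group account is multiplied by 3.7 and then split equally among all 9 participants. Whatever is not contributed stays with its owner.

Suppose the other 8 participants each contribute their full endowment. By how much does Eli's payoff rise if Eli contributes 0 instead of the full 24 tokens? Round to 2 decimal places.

Switching from a contribution of 24 to 0 lets Eli keep an extra 24 tokens, but lowers the group account by 24, which costs Eli their own share of that drop: 3.7/9 × 24 = 9.87.
Net gain = 24 − 9.87 = 14.13. The private return per contributed unit (0.4111) is below 1, so free-riding is indeed the best response regardless of what the others do.

14.13 tokens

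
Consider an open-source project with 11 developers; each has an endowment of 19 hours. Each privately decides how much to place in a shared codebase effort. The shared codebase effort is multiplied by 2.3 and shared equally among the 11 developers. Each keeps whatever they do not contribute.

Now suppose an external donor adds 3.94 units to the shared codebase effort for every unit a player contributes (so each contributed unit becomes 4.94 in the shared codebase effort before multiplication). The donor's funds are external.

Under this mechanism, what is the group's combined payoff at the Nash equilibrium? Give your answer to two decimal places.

With the mechanism, a contributed unit returns 2.3 × 4.94 / 11 = 1.0329 per unit of net cost to the contributor — now above 1 — so contributing fully is weakly dominant for every player.
So the Nash equilibrium is full contribution by all 11; the group earns 2.3 × 4.94 × 209 = 2374.66.

2374.66 hours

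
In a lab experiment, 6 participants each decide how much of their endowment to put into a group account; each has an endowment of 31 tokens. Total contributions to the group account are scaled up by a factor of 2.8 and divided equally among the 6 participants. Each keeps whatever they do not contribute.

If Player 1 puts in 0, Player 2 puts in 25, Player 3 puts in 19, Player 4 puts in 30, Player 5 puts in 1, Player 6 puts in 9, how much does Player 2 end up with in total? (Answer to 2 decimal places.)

Total contributed: 0 + 25 + 19 + 30 + 1 + 9 = 84.
Each receives 2.8 × 84 / 6 = 39.20 from the group account.
Player 2 keeps 31 − 25 = 6, so Player 2's payoff is 6 + 39.20 = 45.20.

45.20 tokens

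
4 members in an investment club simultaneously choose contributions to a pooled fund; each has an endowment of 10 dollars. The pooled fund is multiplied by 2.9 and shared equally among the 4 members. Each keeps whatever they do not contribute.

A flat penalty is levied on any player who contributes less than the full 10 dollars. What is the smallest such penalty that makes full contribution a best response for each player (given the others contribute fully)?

Given the others contribute fully, the best deviation is to contribute 0 (any partial contribution still incurs the fine and gives up units whose private return 0.7250 is below 1).
Deviating from 10 to 0 saves 10 dollars but forfeits the deviator's share of the drop in the pooled fund: 2.9/4 × 10 = 7.25.
So the deviation gain is 10 − 7.25 = 2.75, and the fine must be at least 2.75 dollars to wipe it out.

2.75 dollars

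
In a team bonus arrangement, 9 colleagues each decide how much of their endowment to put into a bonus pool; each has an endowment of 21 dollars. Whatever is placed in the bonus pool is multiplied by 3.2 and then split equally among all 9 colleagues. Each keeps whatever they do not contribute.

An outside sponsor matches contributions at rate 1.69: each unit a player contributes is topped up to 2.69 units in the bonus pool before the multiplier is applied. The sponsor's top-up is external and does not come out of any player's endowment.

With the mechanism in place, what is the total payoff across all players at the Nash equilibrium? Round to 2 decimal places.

189.00 dollars

With the mechanism, a contributed unit returns 3.2 × 2.69 / 9 = 0.9564 per unit of net cost — still below 1 — so contributing 0 remains dominant for every player.
Everyone keeps their endowment and the group total is 9 × 21 = 189.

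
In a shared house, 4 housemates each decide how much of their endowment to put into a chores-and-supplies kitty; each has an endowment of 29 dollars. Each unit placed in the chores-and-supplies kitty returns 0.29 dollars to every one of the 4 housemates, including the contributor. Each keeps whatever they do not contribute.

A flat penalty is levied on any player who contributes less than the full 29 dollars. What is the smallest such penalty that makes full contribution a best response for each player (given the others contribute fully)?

20.59 dollars

Given the others contribute fully, the best deviation is to contribute 0 (any partial contribution still incurs the fine and gives up units whose private return 0.29 is below 1).
Deviating from 29 to 0 saves 29 dollars but forfeits the deviator's share of the drop in the chores-and-supplies kitty: 0.29 × 29 = 8.41.
So the deviation gain is 29 − 8.41 = 20.59, and the fine must be at least 20.59 dollars to wipe it out.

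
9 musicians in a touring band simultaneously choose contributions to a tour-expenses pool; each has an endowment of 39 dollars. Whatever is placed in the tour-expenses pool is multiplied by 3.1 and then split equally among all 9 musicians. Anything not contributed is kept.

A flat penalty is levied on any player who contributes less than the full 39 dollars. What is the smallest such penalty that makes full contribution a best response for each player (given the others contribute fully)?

25.57 dollars

Given the others contribute fully, the best deviation is to contribute 0 (any partial contribution still incurs the fine and gives up units whose private return 0.3444 is below 1).
Deviating from 39 to 0 saves 39 dollars but forfeits the deviator's share of the drop in the tour-expenses pool: 3.1/9 × 39 = 13.43.
So the deviation gain is 39 − 13.43 = 25.57, and the fine must be at least 25.57 dollars to wipe it out.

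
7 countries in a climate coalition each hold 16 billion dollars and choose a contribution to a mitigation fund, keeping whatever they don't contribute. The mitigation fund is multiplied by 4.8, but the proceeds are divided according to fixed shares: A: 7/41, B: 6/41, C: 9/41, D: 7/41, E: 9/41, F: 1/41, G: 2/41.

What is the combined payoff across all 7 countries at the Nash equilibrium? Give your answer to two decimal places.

A player with share s gets back 4.8·s per unit contributed, so full contribution is dominant for anyone with s > 1/4.8 = 0.2083 and zero contribution is dominant for anyone below.
C and E clear that bar, contributing 16 each; the remaining 5 contribute 0. Total contributed: 32.
The mitigation fund pays out 4.8 × 32 = 153.60 in total (split across the unequal shares, but the aggregate is all that matters for the group sum).
The 5 free-riders keep 16 each, adding 80. Group total = 80 + 153.60 = 233.60.

233.60 billion dollars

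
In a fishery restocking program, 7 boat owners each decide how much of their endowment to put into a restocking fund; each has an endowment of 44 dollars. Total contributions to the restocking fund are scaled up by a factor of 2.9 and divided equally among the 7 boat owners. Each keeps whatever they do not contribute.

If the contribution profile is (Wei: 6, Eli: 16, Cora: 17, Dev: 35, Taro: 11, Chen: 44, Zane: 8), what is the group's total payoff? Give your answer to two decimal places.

568.30 dollars

Total contributed: 6 + 16 + 17 + 35 + 11 + 44 + 8 = 137; total kept: 7 × 44 − 137 = 171.
The restocking fund pays out 2.9 × 137 = 397.30 in aggregate.
Group total = 171 + 397.30 = 568.30.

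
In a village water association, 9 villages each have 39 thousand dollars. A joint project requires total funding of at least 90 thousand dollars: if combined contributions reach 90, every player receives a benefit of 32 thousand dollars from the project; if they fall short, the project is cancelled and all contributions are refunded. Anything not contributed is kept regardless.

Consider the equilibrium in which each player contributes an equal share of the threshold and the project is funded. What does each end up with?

61 thousand dollars

Equal share of the threshold: 90/9 = 10.
At this profile no one gains by cutting their contribution: any cut drops the total below 90, the project is cancelled, contributions are refunded, and the deviator ends with 39, which is less than 39 − 10 + 32 = 61. Contributing more than 10 just wastes the excess. So contributing exactly 10 is a best response.
Each player's payoff: 39 − 10 + 32 = 61.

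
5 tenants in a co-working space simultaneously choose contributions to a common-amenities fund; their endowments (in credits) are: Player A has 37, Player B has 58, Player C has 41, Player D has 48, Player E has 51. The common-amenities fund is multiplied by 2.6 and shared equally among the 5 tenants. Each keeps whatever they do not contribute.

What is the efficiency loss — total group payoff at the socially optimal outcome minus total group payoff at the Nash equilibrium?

376.00 credits

The private return per contributed unit is 2.6/5 = 0.5200 < 1 for every player regardless of endowment, so the Nash equilibrium is zero contribution and the group total is Σ E_j = 37 + 58 + 41 + 48 + 51 = 235.
Each contributed unit returns 2.600 to the group, so the social optimum is full contribution by everyone: group total = 2.600 × 235 = 611.00.
Efficiency loss = (2.600 − 1) × 235 = 376.00.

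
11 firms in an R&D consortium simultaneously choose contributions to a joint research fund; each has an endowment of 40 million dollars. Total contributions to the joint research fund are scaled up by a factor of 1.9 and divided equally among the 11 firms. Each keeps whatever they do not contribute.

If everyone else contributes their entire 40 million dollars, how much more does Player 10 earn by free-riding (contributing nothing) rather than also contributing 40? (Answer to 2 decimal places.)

Switching from a contribution of 40 to 0 lets Player 10 keep an extra 40 million dollars, but lowers the joint research fund by 40, which costs Player 10 their own share of that drop: 1.9/11 × 40 = 6.91.
Net gain = 40 − 6.91 = 33.09. The private return per contributed unit (0.1727) is below 1, so free-riding is indeed the best response regardless of what the others do.

33.09 million dollars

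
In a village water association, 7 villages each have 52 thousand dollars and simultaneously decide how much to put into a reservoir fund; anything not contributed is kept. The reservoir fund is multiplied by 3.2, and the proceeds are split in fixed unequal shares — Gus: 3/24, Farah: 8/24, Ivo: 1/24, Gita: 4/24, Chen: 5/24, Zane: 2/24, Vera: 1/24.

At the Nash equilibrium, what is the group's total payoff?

Player j's private return per contributed unit is 3.2 × (j's share). Contributing is weakly dominant for j when that share is at least 1/3.2 = 0.3125, and contributing 0 is dominant otherwise.
Farah alone (share 8/24) is above the threshold, contributing 52; the remaining 6 contribute 0. Total contributed: 52.
The reservoir fund pays out 3.2 × 52 = 166.40 in total (split across the unequal shares, but the aggregate is all that matters for the group sum).
The 6 free-riders keep 52 each, adding 312. Group total = 312 + 166.40 = 478.40.

478.40 thousand dollars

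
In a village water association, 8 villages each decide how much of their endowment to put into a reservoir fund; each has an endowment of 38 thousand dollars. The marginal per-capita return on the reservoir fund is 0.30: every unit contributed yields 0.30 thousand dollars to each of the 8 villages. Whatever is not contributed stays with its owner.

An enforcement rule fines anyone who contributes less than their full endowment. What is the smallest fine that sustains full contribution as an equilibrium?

Given the others contribute fully, the best deviation is to contribute 0 (any partial contribution still incurs the fine and gives up units whose private return 0.30 is below 1).
Deviating from 38 to 0 saves 38 thousand dollars but forfeits the deviator's share of the drop in the reservoir fund: 0.30 × 38 = 11.40.
So the deviation gain is 38 − 11.40 = 26.60, and the fine must be at least 26.60 thousand dollars to wipe it out.

26.60 thousand dollars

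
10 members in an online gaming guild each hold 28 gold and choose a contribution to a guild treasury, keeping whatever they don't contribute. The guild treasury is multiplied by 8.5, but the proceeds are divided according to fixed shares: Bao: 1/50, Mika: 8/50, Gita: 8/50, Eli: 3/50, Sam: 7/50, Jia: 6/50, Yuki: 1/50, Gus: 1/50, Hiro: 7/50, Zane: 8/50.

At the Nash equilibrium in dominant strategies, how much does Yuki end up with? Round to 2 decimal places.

56.56 gold

A player with share s gets back 8.5·s per unit contributed, so full contribution is dominant for anyone with s > 1/8.5 = 0.1176 and zero contribution is dominant for anyone below.
Mika, Gita, Sam, Jia, Hiro and Zane are above the threshold, contributing 28 each; the remaining 4 contribute 0. Total contributed: 168.
Yuki keeps 28 and receives 8.5 × 168 × 1/50 = 28.56 from the guild treasury, for a payoff of 56.56.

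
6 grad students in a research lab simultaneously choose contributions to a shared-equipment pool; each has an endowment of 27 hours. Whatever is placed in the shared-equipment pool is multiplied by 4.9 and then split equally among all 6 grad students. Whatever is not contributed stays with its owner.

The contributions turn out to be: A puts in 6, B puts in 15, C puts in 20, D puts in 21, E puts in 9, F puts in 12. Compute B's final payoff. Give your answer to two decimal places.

79.78 hours

Total contributed: 6 + 15 + 20 + 21 + 9 + 12 = 83.
Each receives 4.9 × 83 / 6 = 67.78 from the shared-equipment pool.
B keeps 27 − 15 = 12, so B's payoff is 12 + 67.78 = 79.78.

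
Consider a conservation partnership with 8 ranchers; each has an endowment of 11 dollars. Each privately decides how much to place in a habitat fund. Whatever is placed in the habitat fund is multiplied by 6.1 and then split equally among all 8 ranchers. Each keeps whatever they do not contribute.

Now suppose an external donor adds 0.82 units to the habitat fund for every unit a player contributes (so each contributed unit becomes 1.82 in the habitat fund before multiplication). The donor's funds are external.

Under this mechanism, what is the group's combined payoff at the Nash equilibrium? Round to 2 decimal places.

976.98 dollars

The effective private return per unit is now 6.1 × 1.82 / 8 = 1.3878 > 1, so every player's dominant strategy flips to full contribution.
At the Nash equilibrium everyone contributes 11. Group total payoff = 6.1 × 1.82 × 88 = 976.98.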